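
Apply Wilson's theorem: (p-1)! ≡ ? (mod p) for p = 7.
By Wilson's theorem, (6)! ≡ -1 ≡ 6 (mod 7)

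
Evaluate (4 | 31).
(4/31) = 4^{15} mod 31 = 1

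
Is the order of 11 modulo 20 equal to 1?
Powers of 11 mod 20: 11^1≡11, 11^2≡1. 11^1≡11≢1, so ord ≠ 1. No, the actual order is 2.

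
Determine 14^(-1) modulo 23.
Since 23 is prime, by Fermat 14^(-1) ≡ 14^{21} ≡ 5 mod 23. Verify: 14 × 5 = 70 ≡ 1 mod 23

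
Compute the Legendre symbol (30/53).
(30/53) = 30^{26} mod 53 = -1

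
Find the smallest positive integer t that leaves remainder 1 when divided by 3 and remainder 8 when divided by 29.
M = 3 × 29 = 87. M₁ = 29, y₁ ≡ 2 mod 3. M₂ = 3, y₂ ≡ 10 mod 29. t = 1×29×2 + 8×3×10 ≡ 37 mod 87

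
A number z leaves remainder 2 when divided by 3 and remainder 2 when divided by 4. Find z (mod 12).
M = 3 × 4 = 12. M₁ = 4, y₁ ≡ 1 (mod 3). M₂ = 3, y₂ ≡ 3 (mod 4). z = 2×4×1 + 2×3×3 ≡ 2 (mod 12)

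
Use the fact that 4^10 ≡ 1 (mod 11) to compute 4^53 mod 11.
By Fermat: 4^{10} ≡ 1 (mod 11). 53 = 5×10 + 3. So 4^{53} ≡ 4^{3} ≡ 9 (mod 11)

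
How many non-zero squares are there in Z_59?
The squaring map on Z_59* is 2-to-1, so there are (58)/2 = 29 QRs.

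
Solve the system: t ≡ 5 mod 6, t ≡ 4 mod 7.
M = 6 × 7 = 42. M₁ = 7, y₁ ≡ 1 mod 6. M₂ = 6, y₂ ≡ 6 mod 7. t = 5×7×1 + 4×6×6 ≡ 11 mod 42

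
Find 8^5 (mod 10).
By repeated squaring (mod 10): 8^{1}≡8, 8^{2}≡4, 8^{4}≡6. Then 8^{5} = 8^{4+1} ≡ 6 × 8 ≡ 8 (mod 10)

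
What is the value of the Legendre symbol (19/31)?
(19/31) = 19^{15} mod 31 = 1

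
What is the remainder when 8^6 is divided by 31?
By repeated squaring (mod 31): 8^{1}≡8, 8^{2}≡2, 8^{4}≡4. Then 8^{6} = 8^{4+2} ≡ 4 × 2 ≡ 8 (mod 31)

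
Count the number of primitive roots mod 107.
Number of primitive roots mod 107 = φ(p-1) = φ(106) = 52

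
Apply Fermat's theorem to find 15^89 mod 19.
By Fermat: 15^{18} ≡ 1 mod 19. 89 = 4×18 + 17. So 15^{89} ≡ 15^{17} ≡ 14 mod 19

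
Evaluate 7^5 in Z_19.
By repeated squaring mod 19: 7^{1}≡7, 7^{2}≡11, 7^{4}≡7. Then 7^{5} = 7^{4+1} ≡ 7 × 7 ≡ 11 mod 19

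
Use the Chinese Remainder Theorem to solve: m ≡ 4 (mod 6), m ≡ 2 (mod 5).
M = 6 × 5 = 30. M₁ = 5, y₁ ≡ 5 (mod 6). M₂ = 6, y₂ ≡ 1 (mod 5). m = 4×5×5 + 2×6×1 ≡ 22 (mod 30)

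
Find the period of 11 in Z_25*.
Powers of 11 mod 25: 11^1≡11, 11^2≡21, 11^3≡6, 11^4≡16, 11^5≡1. Order = 5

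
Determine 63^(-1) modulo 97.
Since 97 is prime, by Fermat 63^(-1) ≡ 63^{95} ≡ 77 (mod 97). Verify: 63 × 77 = 4851 ≡ 1 (mod 97)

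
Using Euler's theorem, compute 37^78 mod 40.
By Euler: 37^{16} ≡ 1 mod 40 since gcd(37, 40) = 1. 78 = 4×16 + 14. So 37^{78} ≡ 37^{14} ≡ 9 mod 40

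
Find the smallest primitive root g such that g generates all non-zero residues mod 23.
g = 5. Powers: [5, 2, 10, 4, 20, 8, ...] generates all 22 non-zero residues.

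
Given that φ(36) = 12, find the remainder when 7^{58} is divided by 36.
By Euler: 7^{12} ≡ 1 mod 36 since gcd(7, 36) = 1. 58 = 4×12 + 10. So 7^{58} ≡ 7^{10} ≡ 25 mod 36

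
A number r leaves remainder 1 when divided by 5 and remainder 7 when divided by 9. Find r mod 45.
M = 5 × 9 = 45. M₁ = 9, y₁ ≡ 4 mod 5. M₂ = 5, y₂ ≡ 2 mod 9. r = 1×9×4 + 7×5×2 ≡ 16 mod 45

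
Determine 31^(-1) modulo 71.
Since 71 is prime, by Fermat 31^(-1) ≡ 31^{69} ≡ 55 (mod 71). Verify: 31 × 55 = 1705 ≡ 1 (mod 71)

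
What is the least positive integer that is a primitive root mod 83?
g = 2. Powers: [2, 4, 8, 16, 32, 64, 45, 7, 14, ...] generates all 82 non-zero residues.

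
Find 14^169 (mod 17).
Using Fermat: 14^{16} ≡ 1 (mod 17). 169 ≡ 9 (mod 16). So 14^{169} ≡ 14^{9} ≡ 3 (mod 17)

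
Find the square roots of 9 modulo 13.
The square roots of 9 mod 13 are 3 and 10. Verify: 3² = 9 ≡ 9 (mod 13)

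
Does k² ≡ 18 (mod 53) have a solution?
By Euler's criterion: 18^{26} ≡ 52 (mod 53). Since this equals -1 (≡ 52), 18 is not a QR.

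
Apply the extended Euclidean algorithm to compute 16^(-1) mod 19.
Extended GCD: 16(6) + 19(-5) = 1. So 16^(-1) ≡ 6 (mod 19). Verify: 16 × 6 = 96 ≡ 1 (mod 19)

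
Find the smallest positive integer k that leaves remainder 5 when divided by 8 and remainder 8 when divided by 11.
M = 8 × 11 = 88. M₁ = 11, y₁ ≡ 3 mod 8. M₂ = 8, y₂ ≡ 7 mod 11. k = 5×11×3 + 8×8×7 ≡ 85 mod 88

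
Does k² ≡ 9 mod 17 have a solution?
By Euler's criterion: 9^{8} ≡ 1 mod 17. Since this equals 1, 9 is a QR.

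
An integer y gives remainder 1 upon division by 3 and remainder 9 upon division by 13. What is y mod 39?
M = 3 × 13 = 39. M₁ = 13, y₁ ≡ 1 mod 3. M₂ = 3, y₂ ≡ 9 mod 13. y = 1×13×1 + 9×3×9 ≡ 22 mod 39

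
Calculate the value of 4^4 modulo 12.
4^{4} = 256 ≡ 4 mod 12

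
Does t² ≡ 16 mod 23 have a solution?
By Euler's criterion: 16^{11} ≡ 1 mod 23. Since this equals 1, 16 is a QR.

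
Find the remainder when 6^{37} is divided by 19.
By Fermat: 6^{18} ≡ 1 (mod 19). 37 = 2×18 + 1. So 6^{37} ≡ 6^{1} ≡ 6 (mod 19)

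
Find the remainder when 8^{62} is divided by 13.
By Fermat: 8^{12} ≡ 1 mod 13. 62 = 5×12 + 2. So 8^{62} ≡ 8^{2} ≡ 12 mod 13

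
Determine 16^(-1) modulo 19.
Since 19 is prime, by Fermat 16^(-1) ≡ 16^{17} ≡ 6 (mod 19). Verify: 16 × 6 = 96 ≡ 1 (mod 19)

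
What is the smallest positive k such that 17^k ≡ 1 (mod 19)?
Powers of 17 mod 19: 17^1≡17, 17^2≡4, 17^3≡11, 17^4≡16, 17^5≡6, 17^6≡7, 17^7≡5, 17^8≡9, 17^9≡1. ord_19(17) = 9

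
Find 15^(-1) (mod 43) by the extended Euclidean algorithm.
Extended GCD: 15(-20) + 43(7) = 1. So 15^(-1) ≡ -20 ≡ 23 (mod 43). Verify: 15 × 23 = 345 ≡ 1 (mod 43)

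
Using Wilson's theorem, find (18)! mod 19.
By Wilson's theorem, (18)! ≡ -1 ≡ 18 mod 19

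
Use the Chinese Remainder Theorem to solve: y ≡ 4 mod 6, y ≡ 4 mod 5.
M = 6 × 5 = 30. M₁ = 5, y₁ ≡ 5 mod 6. M₂ = 6, y₂ ≡ 1 mod 5. y = 4×5×5 + 4×6×1 ≡ 4 mod 30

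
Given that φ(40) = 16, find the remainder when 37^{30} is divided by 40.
By Euler: 37^{16} ≡ 1 (mod 40) since gcd(37, 40) = 1. 30 = 1×16 + 14. So 37^{30} ≡ 37^{14} ≡ 9 (mod 40)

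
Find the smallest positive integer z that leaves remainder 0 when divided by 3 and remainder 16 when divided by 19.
M = 3 × 19 = 57. M₁ = 19, y₁ ≡ 1 mod 3. M₂ = 3, y₂ ≡ 13 mod 19. z = 0×19×1 + 16×3×13 ≡ 54 mod 57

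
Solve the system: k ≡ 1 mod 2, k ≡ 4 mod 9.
M = 2 × 9 = 18. M₁ = 9, y₁ ≡ 1 mod 2. M₂ = 2, y₂ ≡ 5 mod 9. k = 1×9×1 + 4×2×5 ≡ 13 mod 18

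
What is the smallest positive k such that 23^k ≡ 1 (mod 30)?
Powers of 23 mod 30: 23^1≡23, 23^2≡19, 23^3≡17, 23^4≡1. Order = 4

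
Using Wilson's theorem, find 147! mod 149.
(148)! = (147)! × (148) ≡ -1 (mod 149). So (147)! ≡ -1 × (148)^(-1) ≡ (-1)×(-1) = 1 (mod 149)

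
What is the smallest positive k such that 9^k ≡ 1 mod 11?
Powers of 9 mod 11: 9^1≡9, 9^2≡4, 9^3≡3, 9^4≡5, 9^5≡1. So the order of 9 is 5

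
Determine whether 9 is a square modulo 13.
By Euler's criterion: 9^{6} ≡ 1 mod 13. Since this equals 1, 9 is a QR.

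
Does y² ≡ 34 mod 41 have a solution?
By Euler's criterion: 34^{20} ≡ 40 mod 41. Since this equals -1 (≡ 40), 34 is not a QR.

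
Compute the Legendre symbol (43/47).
(43/47) = 43^{23} mod 47 = -1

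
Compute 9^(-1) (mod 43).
Since 43 is prime, by Fermat 9^(-1) ≡ 9^{41} ≡ 24 (mod 43). Verify: 9 × 24 = 216 ≡ 1 (mod 43)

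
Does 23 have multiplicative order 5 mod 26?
Powers of 23 mod 26: 23^1≡23, 23^2≡9, 23^3≡25, 23^4≡3, 23^5≡17, 23^6≡1. 23^5≡17≢1, so ord ≠ 5. No, the actual order is 6.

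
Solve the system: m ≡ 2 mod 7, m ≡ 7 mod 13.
M = 7 × 13 = 91. M₁ = 13, y₁ ≡ 6 mod 7. M₂ = 7, y₂ ≡ 2 mod 13. m = 2×13×6 + 7×7×2 ≡ 72 mod 91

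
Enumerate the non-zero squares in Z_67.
Quadratic residues modulo 67: {1, 4, 6, 9, 10, 14, 15, 16, 17, 19, 21, 22, 23, 24, 25, 26, 29, 33, 35, 36, 37, 39, 40, 47, 49, 54, 55, 56, 59, 60, 62, 64, 65}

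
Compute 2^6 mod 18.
By repeated squaring mod 18: 2^{1}≡2, 2^{2}≡4, 2^{4}≡16. Then 2^{6} = 2^{4+2} ≡ 16 × 4 ≡ 10 mod 18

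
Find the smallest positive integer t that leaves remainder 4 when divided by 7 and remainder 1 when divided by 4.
M = 7 × 4 = 28. M₁ = 4, y₁ ≡ 2 (mod 7). M₂ = 7, y₂ ≡ 3 (mod 4). t = 4×4×2 + 1×7×3 ≡ 25 (mod 28)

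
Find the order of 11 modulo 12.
Powers of 11 mod 12: 11^1≡11, 11^2≡1. ord_12(11) = 2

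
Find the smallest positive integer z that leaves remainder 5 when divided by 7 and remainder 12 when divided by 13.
M = 7 × 13 = 91. M₁ = 13, y₁ ≡ 6 (mod 7). M₂ = 7, y₂ ≡ 2 (mod 13). z = 5×13×6 + 12×7×2 ≡ 12 (mod 91)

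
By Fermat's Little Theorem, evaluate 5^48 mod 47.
By Fermat: 5^{46} ≡ 1 (mod 47). So 5^{48} = 5^{46} · 5^{2} ≡ 5^{2} ≡ 25 (mod 47)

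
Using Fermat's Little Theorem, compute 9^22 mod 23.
By Fermat's Little Theorem, 9^{22} ≡ 1 (mod 23) since 23 is prime and gcd(9, 23) = 1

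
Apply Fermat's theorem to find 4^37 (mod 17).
By Fermat: 4^{16} ≡ 1 (mod 17). 37 = 2×16 + 5. So 4^{37} ≡ 4^{5} ≡ 4 (mod 17)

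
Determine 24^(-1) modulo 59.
Since 59 is prime, by Fermat 24^(-1) ≡ 24^{57} ≡ 32 (mod 59). Verify: 24 × 32 = 768 ≡ 1 (mod 59)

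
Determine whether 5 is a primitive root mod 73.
ord_73(5) divides 72. For each prime q|72: 5^{36}≡72, 5^{24}≡8, none ≡ 1. So 5 has order 72 and is a primitive root mod 73.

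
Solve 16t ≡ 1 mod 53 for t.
Since 53 is prime, by Fermat 16^(-1) ≡ 16^{51} ≡ 10 mod 53. Verify: 16 × 10 = 160 ≡ 1 mod 53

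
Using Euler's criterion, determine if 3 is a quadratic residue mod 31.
By Euler's criterion: 3^{15} ≡ 30 mod 31. Since this equals -1 (≡ 30), 3 is not a QR.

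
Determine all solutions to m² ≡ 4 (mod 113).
The square roots of 4 mod 113 are 2 and 111. Verify: 2² = 4 ≡ 4 (mod 113)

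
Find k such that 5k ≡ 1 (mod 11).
Since 11 is prime, by Fermat 5^(-1) ≡ 5^{9} ≡ 9 (mod 11). Verify: 5 × 9 = 45 ≡ 1 (mod 11)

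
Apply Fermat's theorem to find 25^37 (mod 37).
By Fermat: 25^{36} ≡ 1 (mod 37). So 25^{37} = 25^{36} · 25^{1} ≡ 25^{1} ≡ 25 (mod 37)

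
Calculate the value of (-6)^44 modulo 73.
By repeated squaring mod 73: (-6)^{1}≡67, (-6)^{2}≡36, (-6)^{4}≡55, (-6)^{8}≡32, (-6)^{16}≡2, (-6)^{32}≡4. Then (-6)^{44} = (-6)^{32+8+4} ≡ 4 × 32 × 55 ≡ 32 mod 73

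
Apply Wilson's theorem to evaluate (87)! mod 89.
(88)! = (87)! × (88) ≡ -1 mod 89. So (87)! ≡ -1 × (88)^(-1) ≡ (-1)×(-1) = 1 mod 89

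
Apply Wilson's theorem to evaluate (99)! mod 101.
(100)! = (99)! × (100) ≡ -1 mod 101. So (99)! ≡ -1 × (100)^(-1) ≡ (-1)×(-1) = 1 mod 101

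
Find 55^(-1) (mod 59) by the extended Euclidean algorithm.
Extended GCD: 55(-15) + 59(14) = 1. So 55^(-1) ≡ -15 ≡ 44 (mod 59). Verify: 55 × 44 = 2420 ≡ 1 (mod 59)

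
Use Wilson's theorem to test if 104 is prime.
(103)! mod 104 = 0. Since 0 ≢ -1 (mod 104), 104 is not prime.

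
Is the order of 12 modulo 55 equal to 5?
Powers of 12 mod 55: 12^1≡12, 12^2≡34, 12^3≡23, 12^4≡1. Already 12^4≡1, so the order is 4 < 5. No, the actual order is 4.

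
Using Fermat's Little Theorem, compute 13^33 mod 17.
By Fermat: 13^{16} ≡ 1 (mod 17). 33 = 2×16 + 1. So 13^{33} ≡ 13^{1} ≡ 13 (mod 17)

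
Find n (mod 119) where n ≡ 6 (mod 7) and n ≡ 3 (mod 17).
M = 7 × 17 = 119. M₁ = 17, y₁ ≡ 5 (mod 7). M₂ = 7, y₂ ≡ 5 (mod 17). n = 6×17×5 + 3×7×5 ≡ 20 (mod 119)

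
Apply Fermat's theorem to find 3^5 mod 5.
By Fermat: 3^{4} ≡ 1 mod 5. So 3^{5} = 3^{4} · 3^{1} ≡ 3^{1} ≡ 3 mod 5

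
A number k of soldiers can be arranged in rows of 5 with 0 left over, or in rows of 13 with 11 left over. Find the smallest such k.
M = 5 × 13 = 65. M₁ = 13, y₁ ≡ 2 mod 5. M₂ = 5, y₂ ≡ 8 mod 13. k = 0×13×2 + 11×5×8 ≡ 50 mod 65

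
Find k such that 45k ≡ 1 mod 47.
Since 47 is prime, by Fermat 45^(-1) ≡ 45^{45} ≡ 23 mod 47. Verify: 45 × 23 = 1035 ≡ 1 mod 47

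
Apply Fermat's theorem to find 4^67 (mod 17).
By Fermat: 4^{16} ≡ 1 (mod 17). 67 = 4×16 + 3. So 4^{67} ≡ 4^{3} ≡ 13 (mod 17)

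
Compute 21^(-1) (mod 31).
Since 31 is prime, by Fermat 21^(-1) ≡ 21^{29} ≡ 3 (mod 31). Verify: 21 × 3 = 63 ≡ 1 (mod 31)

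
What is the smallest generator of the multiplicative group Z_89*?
g = 3. For each prime q|88: 3^{44}≡88, 3^{8}≡64, none ≡ 1, so ord_89(3) = 88 and 3 is a primitive root.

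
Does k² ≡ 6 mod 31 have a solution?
By Euler's criterion: 6^{15} ≡ 30 mod 31. Since this equals -1 (≡ 30), 6 is not a QR.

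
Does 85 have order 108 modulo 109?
ord_109(85) divides 108. For each prime q|108: 85^{54}≡108, 85^{36}≡63, none ≡ 1. So 85 has order 108 and is a primitive root mod 109.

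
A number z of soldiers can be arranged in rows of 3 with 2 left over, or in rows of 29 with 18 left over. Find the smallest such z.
M = 3 × 29 = 87. M₁ = 29, y₁ ≡ 2 mod 3. M₂ = 3, y₂ ≡ 10 mod 29. z = 2×29×2 + 18×3×10 ≡ 47 mod 87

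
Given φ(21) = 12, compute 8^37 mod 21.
By Euler: 8^{12} ≡ 1 mod 21 since gcd(8, 21) = 1. 37 = 3×12 + 1. So 8^{37} ≡ 8^{1} ≡ 8 mod 21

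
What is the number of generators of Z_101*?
Number of primitive roots mod 101 = φ(p-1) = φ(100) = 40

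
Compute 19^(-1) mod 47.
Since 47 is prime, by Fermat 19^(-1) ≡ 19^{45} ≡ 5 mod 47. Verify: 19 × 5 = 95 ≡ 1 mod 47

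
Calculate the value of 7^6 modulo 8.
By repeated squaring mod 8: 7^{1}≡7, 7^{2}≡1, 7^{4}≡1. Then 7^{6} = 7^{4+2} ≡ 1 × 1 ≡ 1 mod 8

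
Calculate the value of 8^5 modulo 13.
By repeated squaring (mod 13): 8^{1}≡8, 8^{2}≡12, 8^{4}≡1. Then 8^{5} = 8^{4+1} ≡ 1 × 8 ≡ 8 (mod 13)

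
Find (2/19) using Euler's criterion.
(2/19) = 2^{9} mod 19 = -1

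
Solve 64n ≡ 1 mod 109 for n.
Since 109 is prime, by Fermat 64^(-1) ≡ 64^{107} ≡ 46 mod 109. Verify: 64 × 46 = 2944 ≡ 1 mod 109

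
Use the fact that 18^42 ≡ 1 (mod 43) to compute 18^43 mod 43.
By Fermat: 18^{42} ≡ 1 (mod 43). So 18^{43} = 18^{42} · 18^{1} ≡ 18^{1} ≡ 18 (mod 43)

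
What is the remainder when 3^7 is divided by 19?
By repeated squaring mod 19: 3^{1}≡3, 3^{2}≡9, 3^{4}≡5. Then 3^{7} = 3^{4+2+1} ≡ 5 × 9 × 3 ≡ 2 mod 19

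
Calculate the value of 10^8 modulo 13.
By repeated squaring (mod 13): 10^{1}≡10, 10^{2}≡9, 10^{4}≡3, 10^{8}≡9. So 10^{8} ≡ 9 (mod 13)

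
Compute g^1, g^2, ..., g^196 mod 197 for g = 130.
130^1, 130^2, ..., 130^{196} mod 197: [130, 155, 56, 188, 12, 181, 87, 81, 89, 144, 5, 59, 184, 83, 152, 60, 117, 41, 11, 51, 129, 25, 98, 132, 21, 169, 103, 191, 8, 55, 58, 54, 125, 96, 69, 105, 57, 121, 167, 40, 78, 93, 73, 34, 86, 148, 131, 88, 14, 47, 3, 193, 71, 168, 170, 36, 149, 64, 46, 70, 38, 15, 177, 158, 52, 62, 180, 154, 123, 33, 153, 190, 75, 97, 2, 63, 113, 112, 179, 24, 165, 174, 162, 178, 91, 10, 118, 171, 166, 107, 120, 37, 82, 22, 102, 61, 50, 196, 67, 42, 141, 9, 185, 16, 110, 116, 108, 53, 192, 138, 13, 114, 45, 137, 80, 156, 186, 146, 68, 172, 99, 65, 176, 28, 94, 6, 189, 142, 139, 143, 72, 101, 128, 92, 140, 76, 30, 157, 119, 104, 124, 163, 111, 49, 66, 109, 183, 150, 194, 4, 126, 29, 27, 161, 48, 133, 151, 127, 159, 182, 20, 39, 145, 135, 17, 43, 74, 164, 44, 7, 122, 100, 195, 134, 84, 85, 18, 173, 32, 23, 35, 19, 106, 187, 79, 26, 31, 90, 77, 160, 115, 175, 95, 136, 147, 1]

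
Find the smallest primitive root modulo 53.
g = 2. Powers: [2, 4, 8, 16, 32, 11, ...] generates all 52 non-zero residues.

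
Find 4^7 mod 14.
By repeated squaring mod 14: 4^{1}≡4, 4^{2}≡2, 4^{4}≡4. Then 4^{7} = 4^{4+2+1} ≡ 4 × 2 × 4 ≡ 4 mod 14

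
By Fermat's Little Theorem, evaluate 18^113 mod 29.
By Fermat: 18^{28} ≡ 1 mod 29. 113 = 4×28 + 1. So 18^{113} ≡ 18^{1} ≡ 18 mod 29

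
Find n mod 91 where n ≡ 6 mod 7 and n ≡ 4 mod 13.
M = 7 × 13 = 91. M₁ = 13, y₁ ≡ 6 mod 7. M₂ = 7, y₂ ≡ 2 mod 13. n = 6×13×6 + 4×7×2 ≡ 69 mod 91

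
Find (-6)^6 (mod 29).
By repeated squaring (mod 29): (-6)^{1}≡23, (-6)^{2}≡7, (-6)^{4}≡20. Then (-6)^{6} = (-6)^{4+2} ≡ 20 × 7 ≡ 24 (mod 29)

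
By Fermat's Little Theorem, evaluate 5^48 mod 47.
By Fermat: 5^{46} ≡ 1 (mod 47). So 5^{48} = 5^{46} · 5^{2} ≡ 5^{2} ≡ 25 (mod 47)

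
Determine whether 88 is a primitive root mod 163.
88^{81} ≡ 1 (mod 163) and 81 < 162, so ord_163(88) = 81 ≠ 162 and 88 is not a primitive root.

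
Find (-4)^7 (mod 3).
Using Fermat: (-4)^{2} ≡ 1 (mod 3). 7 ≡ 1 (mod 2). So (-4)^{7} ≡ (-4)^{1} ≡ 2 (mod 3)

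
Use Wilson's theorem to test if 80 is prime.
(79)! mod 80 = 0. Since 0 ≢ -1 mod 80, 80 is not prime.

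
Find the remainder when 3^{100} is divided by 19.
By Fermat: 3^{18} ≡ 1 mod 19. 100 = 5×18 + 10. So 3^{100} ≡ 3^{10} ≡ 16 mod 19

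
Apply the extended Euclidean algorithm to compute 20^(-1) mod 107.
Extended GCD: 20(-16) + 107(3) = 1. So 20^(-1) ≡ -16 ≡ 91 (mod 107). Verify: 20 × 91 = 1820 ≡ 1 (mod 107)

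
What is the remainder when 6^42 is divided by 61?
By repeated squaring (mod 61): 6^{1}≡6, 6^{2}≡36, 6^{4}≡15, 6^{8}≡42, 6^{16}≡56, 6^{32}≡25. Then 6^{42} = 6^{32+8+2} ≡ 25 × 42 × 36 ≡ 41 (mod 61)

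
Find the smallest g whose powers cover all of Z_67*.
g = 2. Powers: [2, 4, 8, 16, 32, 64, 61, 55, 43, ...] generates all 66 non-zero residues.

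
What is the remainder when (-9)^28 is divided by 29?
Using Fermat: (-9)^{28} ≡ 1 (mod 29). 28 ≡ 0 (mod 28). So (-9)^{28} ≡ (-9)^{0} ≡ 1 (mod 29)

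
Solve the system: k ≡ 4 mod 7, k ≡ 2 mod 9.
M = 7 × 9 = 63. M₁ = 9, y₁ ≡ 4 mod 7. M₂ = 7, y₂ ≡ 4 mod 9. k = 4×9×4 + 2×7×4 ≡ 11 mod 63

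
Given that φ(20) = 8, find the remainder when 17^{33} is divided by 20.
By Euler: 17^{8} ≡ 1 mod 20 since gcd(17, 20) = 1. 33 = 4×8 + 1. So 17^{33} ≡ 17^{1} ≡ 17 mod 20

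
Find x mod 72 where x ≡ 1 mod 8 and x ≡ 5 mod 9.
M = 8 × 9 = 72. M₁ = 9, y₁ ≡ 1 mod 8. M₂ = 8, y₂ ≡ 8 mod 9. x = 1×9×1 + 5×8×8 ≡ 41 mod 72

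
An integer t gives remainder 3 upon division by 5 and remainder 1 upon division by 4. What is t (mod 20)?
M = 5 × 4 = 20. M₁ = 4, y₁ ≡ 4 (mod 5). M₂ = 5, y₂ ≡ 1 (mod 4). t = 3×4×4 + 1×5×1 ≡ 13 (mod 20)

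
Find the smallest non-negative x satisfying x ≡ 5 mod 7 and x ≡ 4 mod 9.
M = 7 × 9 = 63. M₁ = 9, y₁ ≡ 4 mod 7. M₂ = 7, y₂ ≡ 4 mod 9. x = 5×9×4 + 4×7×4 ≡ 40 mod 63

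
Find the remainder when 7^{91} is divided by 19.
By Fermat: 7^{18} ≡ 1 mod 19. 91 = 5×18 + 1. So 7^{91} ≡ 7^{1} ≡ 7 mod 19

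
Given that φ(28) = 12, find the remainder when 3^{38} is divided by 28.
By Euler: 3^{12} ≡ 1 mod 28 since gcd(3, 28) = 1. 38 = 3×12 + 2. So 3^{38} ≡ 3^{2} ≡ 9 mod 28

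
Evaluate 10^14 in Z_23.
By repeated squaring mod 23: 10^{1}≡10, 10^{2}≡8, 10^{4}≡18, 10^{8}≡2. Then 10^{14} = 10^{8+4+2} ≡ 2 × 18 × 8 ≡ 12 mod 23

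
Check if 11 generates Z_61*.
11^{4} ≡ 1 (mod 61) and 4 < 60, so ord_61(11) = 4 ≠ 60 and 11 is not a primitive root.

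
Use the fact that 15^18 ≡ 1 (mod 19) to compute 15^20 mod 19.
By Fermat: 15^{18} ≡ 1 (mod 19). So 15^{20} = 15^{18} · 15^{2} ≡ 15^{2} ≡ 16 (mod 19)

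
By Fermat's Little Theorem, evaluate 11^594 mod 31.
By Fermat: 11^{30} ≡ 1 mod 31. 594 ≡ 24 mod 30. So 11^{594} ≡ 11^{24} ≡ 8 mod 31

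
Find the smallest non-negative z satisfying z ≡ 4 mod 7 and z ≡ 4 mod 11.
M = 7 × 11 = 77. M₁ = 11, y₁ ≡ 2 mod 7. M₂ = 7, y₂ ≡ 8 mod 11. z = 4×11×2 + 4×7×8 ≡ 4 mod 77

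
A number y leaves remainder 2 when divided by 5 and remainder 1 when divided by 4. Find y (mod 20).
M = 5 × 4 = 20. M₁ = 4, y₁ ≡ 4 (mod 5). M₂ = 5, y₂ ≡ 1 (mod 4). y = 2×4×4 + 1×5×1 ≡ 17 (mod 20)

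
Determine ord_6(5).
Powers of 5 mod 6: 5^1≡5, 5^2≡1. So the order of 5 is 2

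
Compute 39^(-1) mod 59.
Since 59 is prime, by Fermat 39^(-1) ≡ 39^{57} ≡ 56 mod 59. Verify: 39 × 56 = 2184 ≡ 1 mod 59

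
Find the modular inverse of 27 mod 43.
Since 43 is prime, by Fermat 27^(-1) ≡ 27^{41} ≡ 8 (mod 43). Verify: 27 × 8 = 216 ≡ 1 (mod 43)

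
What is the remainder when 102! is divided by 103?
By Wilson's theorem, (102)! ≡ -1 ≡ 102 (mod 103)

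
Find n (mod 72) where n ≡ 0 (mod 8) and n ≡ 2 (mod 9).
M = 8 × 9 = 72. M₁ = 9, y₁ ≡ 1 (mod 8). M₂ = 8, y₂ ≡ 8 (mod 9). n = 0×9×1 + 2×8×8 ≡ 56 (mod 72)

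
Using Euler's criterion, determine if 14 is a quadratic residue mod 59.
By Euler's criterion: 14^{29} ≡ 58 (mod 59). Since this equals -1 (≡ 58), 14 is not a QR.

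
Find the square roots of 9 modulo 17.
The square roots of 9 mod 17 are 14 and 3. Verify: 14² = 196 ≡ 9 (mod 17)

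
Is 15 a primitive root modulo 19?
ord_19(15) divides 18. For each prime q|18: 15^{9}≡18, 15^{6}≡11, none ≡ 1. So 15 has order 18 and is a primitive root mod 19.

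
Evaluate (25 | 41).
(25/41) = 25^{20} mod 41 = 1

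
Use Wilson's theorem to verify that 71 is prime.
(70)! mod 71 = 70. Since this equals -1 (mod 71), Wilson confirms 71 is prime.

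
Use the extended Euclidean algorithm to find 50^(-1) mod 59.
Extended GCD: 50(13) + 59(-11) = 1. So 50^(-1) ≡ 13 (mod 59). Verify: 50 × 13 = 650 ≡ 1 (mod 59)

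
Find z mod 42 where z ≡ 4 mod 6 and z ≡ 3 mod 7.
M = 6 × 7 = 42. M₁ = 7, y₁ ≡ 1 mod 6. M₂ = 6, y₂ ≡ 6 mod 7. z = 4×7×1 + 3×6×6 ≡ 10 mod 42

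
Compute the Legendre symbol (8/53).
(8/53) = 8^{26} mod 53 = -1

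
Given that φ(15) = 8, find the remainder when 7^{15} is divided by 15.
By Euler: 7^{8} ≡ 1 (mod 15) since gcd(7, 15) = 1. 15 = 1×8 + 7. So 7^{15} ≡ 7^{7} ≡ 13 (mod 15)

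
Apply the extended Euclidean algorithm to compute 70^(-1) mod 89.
Extended GCD: 70(14) + 89(-11) = 1. So 70^(-1) ≡ 14 mod 89. Verify: 70 × 14 = 980 ≡ 1 mod 89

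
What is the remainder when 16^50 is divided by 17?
Using Fermat: 16^{16} ≡ 1 mod 17. 50 ≡ 2 mod 16. So 16^{50} ≡ 16^{2} ≡ 1 mod 17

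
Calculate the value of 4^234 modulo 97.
Using Fermat: 4^{96} ≡ 1 mod 97. 234 ≡ 42 mod 96. So 4^{234} ≡ 4^{42} ≡ 75 mod 97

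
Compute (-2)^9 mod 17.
By repeated squaring mod 17: (-2)^{1}≡15, (-2)^{2}≡4, (-2)^{4}≡16, (-2)^{8}≡1. Then (-2)^{9} = (-2)^{8+1} ≡ 1 × 15 ≡ 15 mod 17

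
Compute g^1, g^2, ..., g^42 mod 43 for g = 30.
30^1, 30^2, ..., 30^{42} mod 43: [30, 40, 39, 9, 12, 16, 7, 38, 22, 15, 20, 41, 26, 6, 8, 25, 19, 11, 29, 10, 42, 13, 3, 4, 34, 31, 27, 36, 5, 21, 28, 23, 2, 17, 37, 35, 18, 24, 32, 14, 33, 1]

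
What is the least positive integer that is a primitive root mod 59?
g = 2. For each prime q|58: 2^{29}≡58, 2^{2}≡4, none ≡ 1, so ord_59(2) = 58 and 2 is a primitive root.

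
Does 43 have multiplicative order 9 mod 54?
Powers of 43 mod 54: 43^1≡43, 43^2≡13, 43^3≡19, 43^4≡7, 43^5≡31, 43^6≡37, 43^7≡25, 43^8≡49, 43^9≡1. First k with 43^k≡1 is k=9. Yes, ord_54(43) = 9.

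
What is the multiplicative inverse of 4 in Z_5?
Since 5 is prime, by Fermat 4^(-1) ≡ 4^{3} ≡ 4 (mod 5). Verify: 4 × 4 = 16 ≡ 1 (mod 5)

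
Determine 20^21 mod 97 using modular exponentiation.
By repeated squaring mod 97: 20^{1}≡20, 20^{2}≡12, 20^{4}≡47, 20^{8}≡75, 20^{16}≡96. Then 20^{21} = 20^{16+4+1} ≡ 96 × 47 × 20 ≡ 30 mod 97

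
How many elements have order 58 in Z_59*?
There are φ(59-1) = φ(58) = 28 primitive roots modulo 59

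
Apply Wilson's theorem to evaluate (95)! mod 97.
(96)! = (95)! × (96) ≡ -1 mod 97. So (95)! ≡ -1 × (96)^(-1) ≡ (-1)×(-1) = 1 mod 97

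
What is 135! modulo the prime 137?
(136)! = (135)! × (136) ≡ -1 (mod 137). So (135)! ≡ -1 × (136)^(-1) ≡ (-1)×(-1) = 1 (mod 137)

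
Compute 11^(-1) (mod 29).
Since 29 is prime, by Fermat 11^(-1) ≡ 11^{27} ≡ 8 (mod 29). Verify: 11 × 8 = 88 ≡ 1 (mod 29)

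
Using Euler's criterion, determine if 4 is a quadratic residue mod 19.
By Euler's criterion: 4^{9} ≡ 1 mod 19. Since this equals 1, 4 is a QR.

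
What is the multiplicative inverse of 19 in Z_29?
Since 29 is prime, by Fermat 19^(-1) ≡ 19^{27} ≡ 26 (mod 29). Verify: 19 × 26 = 494 ≡ 1 (mod 29)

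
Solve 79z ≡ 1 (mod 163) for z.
Since 163 is prime, by Fermat 79^(-1) ≡ 79^{161} ≡ 130 (mod 163). Verify: 79 × 130 = 10270 ≡ 1 (mod 163)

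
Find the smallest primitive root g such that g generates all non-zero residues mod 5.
g = 2. Powers: [2, 4, 3, 1] generates all 4 non-zero residues.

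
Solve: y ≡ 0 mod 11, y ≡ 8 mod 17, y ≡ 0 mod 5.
M = 11 × 17 × 5 = 935. M₁ = 85, y₁ ≡ 7 mod 11. M₂ = 55, y₂ ≡ 13 mod 17. M₃ = 187, y₃ ≡ 3 mod 5. y = 0×85×7 + 8×55×13 + 0×187×3 ≡ 110 mod 935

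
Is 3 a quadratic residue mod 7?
By Euler's criterion: 3^{3} ≡ 6 mod 7. Since this equals -1 (≡ 6), 3 is not a QR.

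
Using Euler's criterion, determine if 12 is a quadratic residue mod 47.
By Euler's criterion: 12^{23} ≡ 1 (mod 47). Since this equals 1, 12 is a QR.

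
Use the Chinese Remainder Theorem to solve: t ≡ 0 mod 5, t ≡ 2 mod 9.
M = 5 × 9 = 45. M₁ = 9, y₁ ≡ 4 mod 5. M₂ = 5, y₂ ≡ 2 mod 9. t = 0×9×4 + 2×5×2 ≡ 20 mod 45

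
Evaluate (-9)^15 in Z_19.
By repeated squaring mod 19: (-9)^{1}≡10, (-9)^{2}≡5, (-9)^{4}≡6, (-9)^{8}≡17. Then (-9)^{15} = (-9)^{8+4+2+1} ≡ 17 × 6 × 5 × 10 ≡ 8 mod 19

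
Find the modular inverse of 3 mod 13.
Since 13 is prime, by Fermat 3^(-1) ≡ 3^{11} ≡ 9 mod 13. Verify: 3 × 9 = 27 ≡ 1 mod 13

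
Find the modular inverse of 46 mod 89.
Since 89 is prime, by Fermat 46^(-1) ≡ 46^{87} ≡ 60 mod 89. Verify: 46 × 60 = 2760 ≡ 1 mod 89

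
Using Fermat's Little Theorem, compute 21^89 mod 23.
By Fermat: 21^{22} ≡ 1 mod 23. 89 = 4×22 + 1. So 21^{89} ≡ 21^{1} ≡ 21 mod 23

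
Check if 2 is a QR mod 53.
By Euler's criterion: 2^{26} ≡ 52 (mod 53). Since this equals -1 (≡ 52), 2 is not a QR.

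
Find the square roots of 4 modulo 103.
The square roots of 4 mod 103 are 2 and 101. Verify: 2² = 4 ≡ 4 (mod 103)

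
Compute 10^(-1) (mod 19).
Since 19 is prime, by Fermat 10^(-1) ≡ 10^{17} ≡ 2 (mod 19). Verify: 10 × 2 = 20 ≡ 1 (mod 19)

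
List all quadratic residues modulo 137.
Squares in Z_137*: {1, 2, 4, 7, 8, 9, 11, 14, 15, 16, 17, 18, 19, 22, 25, 28, 30, 32, 34, 36, 37, 38, 39, 44, 49, 50, 56, 59, 60, 61, 63, 64, 65, 68, 69, 72, 73, 74, 76, 77, 78, 81, 87, 88, 93, 98, 99, 100, 101, 103, 105, 107, 109, 112, 115, 118, 119, 120, 121, 122, 123, 126, 128, 129, 130, 133, 135, 136}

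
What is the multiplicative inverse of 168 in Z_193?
Since 193 is prime, by Fermat 168^(-1) ≡ 168^{191} ≡ 54 mod 193. Verify: 168 × 54 = 9072 ≡ 1 mod 193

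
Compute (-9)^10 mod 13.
By repeated squaring mod 13: (-9)^{1}≡4, (-9)^{2}≡3, (-9)^{4}≡9, (-9)^{8}≡3. Then (-9)^{10} = (-9)^{8+2} ≡ 3 × 3 ≡ 9 mod 13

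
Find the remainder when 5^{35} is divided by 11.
By Fermat: 5^{10} ≡ 1 mod 11. 35 = 3×10 + 5. So 5^{35} ≡ 5^{5} ≡ 1 mod 11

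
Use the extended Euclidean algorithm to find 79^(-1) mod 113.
Extended GCD: 79(-10) + 113(7) = 1. So 79^(-1) ≡ -10 ≡ 103 mod 113. Verify: 79 × 103 = 8137 ≡ 1 mod 113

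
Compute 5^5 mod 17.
By repeated squaring mod 17: 5^{1}≡5, 5^{2}≡8, 5^{4}≡13. Then 5^{5} = 5^{4+1} ≡ 13 × 5 ≡ 14 mod 17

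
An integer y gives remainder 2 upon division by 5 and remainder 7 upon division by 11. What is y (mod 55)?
M = 5 × 11 = 55. M₁ = 11, y₁ ≡ 1 (mod 5). M₂ = 5, y₂ ≡ 9 (mod 11). y = 2×11×1 + 7×5×9 ≡ 7 (mod 55)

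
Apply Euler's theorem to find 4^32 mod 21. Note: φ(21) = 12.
By Euler: 4^{12} ≡ 1 mod 21 since gcd(4, 21) = 1. 32 = 2×12 + 8. So 4^{32} ≡ 4^{8} ≡ 16 mod 21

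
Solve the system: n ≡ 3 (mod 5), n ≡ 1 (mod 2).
M = 5 × 2 = 10. M₁ = 2, y₁ ≡ 3 (mod 5). M₂ = 5, y₂ ≡ 1 (mod 2). n = 3×2×3 + 1×5×1 ≡ 3 (mod 10)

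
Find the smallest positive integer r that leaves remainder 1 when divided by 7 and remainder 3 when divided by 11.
M = 7 × 11 = 77. M₁ = 11, y₁ ≡ 2 mod 7. M₂ = 7, y₂ ≡ 8 mod 11. r = 1×11×2 + 3×7×8 ≡ 36 mod 77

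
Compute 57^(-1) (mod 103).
Since 103 is prime, by Fermat 57^(-1) ≡ 57^{101} ≡ 47 (mod 103). Verify: 57 × 47 = 2679 ≡ 1 (mod 103)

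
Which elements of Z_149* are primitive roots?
There are φ(148) = 72 primitive roots mod 149: {2, 3, 8, 10, 11, 12, 13, 14, 15, 18, 21, 23, 27, 32, 34, 38, 40, 41, 43, 48, 50, 51, 52, 55, 56, 57, 58, 59, 60, 62, 65, 66, 70, 71, 72, 74, 75, 77, 78, 79, 83, 84, 87, 89, 90, 91, 92, 93, 94, 97, 98, 99, 101, 106, 108, 109, 111, 115, 117, 122, 126, 128, 131, 134, 135, 136, 137, 138, 139, 141, 146, 147}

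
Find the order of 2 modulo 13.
Powers of 2 mod 13: 2^1≡2, 2^2≡4, 2^3≡8, 2^4≡3, 2^5≡6, 2^6≡12, 2^7≡11, 2^8≡9, 2^9≡5, 2^10≡10, 2^11≡7, 2^12≡1. Order = 12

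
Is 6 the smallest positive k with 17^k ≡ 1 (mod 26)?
Powers of 17 mod 26: 17^1≡17, 17^2≡3, 17^3≡25, 17^4≡9, 17^5≡23, 17^6≡1. First k with 17^k≡1 is k=6. Yes, ord_26(17) = 6.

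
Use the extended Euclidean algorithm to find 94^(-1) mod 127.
Extended GCD: 94(50) + 127(-37) = 1. So 94^(-1) ≡ 50 mod 127. Verify: 94 × 50 = 4700 ≡ 1 mod 127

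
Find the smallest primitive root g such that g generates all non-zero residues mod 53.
g = 2. For each prime q|52: 2^{26}≡52, 2^{4}≡16, none ≡ 1, so ord_53(2) = 52 and 2 is a primitive root.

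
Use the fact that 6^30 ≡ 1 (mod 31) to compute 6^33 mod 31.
By Fermat: 6^{30} ≡ 1 (mod 31). So 6^{33} = 6^{30} · 6^{3} ≡ 6^{3} ≡ 30 (mod 31)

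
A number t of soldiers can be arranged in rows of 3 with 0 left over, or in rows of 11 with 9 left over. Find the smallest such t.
M = 3 × 11 = 33. M₁ = 11, y₁ ≡ 2 mod 3. M₂ = 3, y₂ ≡ 4 mod 11. t = 0×11×2 + 9×3×4 ≡ 9 mod 33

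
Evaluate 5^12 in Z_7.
Using Fermat: 5^{6} ≡ 1 mod 7. 12 ≡ 0 mod 6. So 5^{12} ≡ 5^{0} ≡ 1 mod 7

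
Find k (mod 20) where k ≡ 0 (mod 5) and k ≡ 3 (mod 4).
M = 5 × 4 = 20. M₁ = 4, y₁ ≡ 4 (mod 5). M₂ = 5, y₂ ≡ 1 (mod 4). k = 0×4×4 + 3×5×1 ≡ 15 (mod 20)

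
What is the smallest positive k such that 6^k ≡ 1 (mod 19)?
Powers of 6 mod 19: 6^1≡6, 6^2≡17, 6^3≡7, 6^4≡4, 6^5≡5, 6^6≡11, 6^7≡9, 6^8≡16, 6^9≡1. Order = 9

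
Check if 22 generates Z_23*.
22^{2} ≡ 1 (mod 23) and 2 < 22, so ord_23(22) = 2 ≠ 22 and 22 is not a primitive root.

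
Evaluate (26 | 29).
(26/29) = 26^{14} mod 29 = -1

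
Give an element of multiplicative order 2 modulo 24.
5 has order 2 mod 24 since 5^{2} ≡ 1 mod 24 and no smaller power works.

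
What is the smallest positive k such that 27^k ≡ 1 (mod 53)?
Powers of 27 mod 53: 27^1≡27, 27^2≡40, 27^3≡20, 27^4≡10, 27^5≡5, 27^6≡29, 27^7≡41, 27^8≡47, 27^9≡50, 27^10≡25, 27^11≡39, 27^12≡46, 27^13≡23, 27^14≡38, 27^15≡19, 27^16≡36, 27^17≡18, 27^18≡9, 27^19≡31, 27^20≡42, 27^21≡21, 27^22≡37, 27^23≡45, 27^24≡49, 27^25≡51, 27^26≡52, 27^27≡26, 27^28≡13, 27^29≡33, 27^30≡43, 27^31≡48, 27^32≡24, 27^33≡12, 27^34≡6, 27^35≡3, 27^36≡28, 27^37≡14, 27^38≡7, 27^39≡30, 27^40≡15, 27^41≡34, 27^42≡17, 27^43≡35, 27^44≡44, 27^45≡22, 27^46≡11, 27^47≡32, 27^48≡16, 27^49≡8, 27^50≡4, 27^51≡2, 27^52≡1. Order = 52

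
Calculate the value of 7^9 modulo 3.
Using Fermat: 7^{2} ≡ 1 mod 3. 9 ≡ 1 mod 2. So 7^{9} ≡ 7^{1} ≡ 1 mod 3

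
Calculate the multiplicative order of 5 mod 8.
Powers of 5 mod 8: 5^1≡5, 5^2≡1. Order = 2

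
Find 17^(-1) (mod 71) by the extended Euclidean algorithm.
Extended GCD: 17(-25) + 71(6) = 1. So 17^(-1) ≡ -25 ≡ 46 (mod 71). Verify: 17 × 46 = 782 ≡ 1 (mod 71)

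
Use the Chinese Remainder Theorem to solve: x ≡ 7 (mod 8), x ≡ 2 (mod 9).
M = 8 × 9 = 72. M₁ = 9, y₁ ≡ 1 (mod 8). M₂ = 8, y₂ ≡ 8 (mod 9). x = 7×9×1 + 2×8×8 ≡ 47 (mod 72)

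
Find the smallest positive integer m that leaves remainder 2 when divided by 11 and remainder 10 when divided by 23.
M = 11 × 23 = 253. M₁ = 23, y₁ ≡ 1 (mod 11). M₂ = 11, y₂ ≡ 21 (mod 23). m = 2×23×1 + 10×11×21 ≡ 79 (mod 253)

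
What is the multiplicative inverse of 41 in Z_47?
Since 47 is prime, by Fermat 41^(-1) ≡ 41^{45} ≡ 39 (mod 47). Verify: 41 × 39 = 1599 ≡ 1 (mod 47)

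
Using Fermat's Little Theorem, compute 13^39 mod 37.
By Fermat: 13^{36} ≡ 1 (mod 37). So 13^{39} = 13^{36} · 13^{3} ≡ 13^{3} ≡ 14 (mod 37)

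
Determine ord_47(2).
Powers of 2 mod 47: 2^1≡2, 2^2≡4, 2^3≡8, 2^4≡16, 2^5≡32, 2^6≡17, 2^7≡34, 2^8≡21, 2^9≡42, 2^10≡37, 2^11≡27, 2^12≡7, 2^13≡14, 2^14≡28, 2^15≡9, 2^16≡18, 2^17≡36, 2^18≡25, 2^19≡3, 2^20≡6, 2^21≡12, 2^22≡24, 2^23≡1. So the order of 2 is 23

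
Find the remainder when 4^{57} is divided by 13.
By Fermat: 4^{12} ≡ 1 mod 13. 57 = 4×12 + 9. So 4^{57} ≡ 4^{9} ≡ 12 mod 13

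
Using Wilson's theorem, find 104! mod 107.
(106)! = (104)! × (105) × (106) ≡ -1 (mod 107). So (104)! ≡ -1 × [(106)(105)]^(-1) ≡ 53 (mod 107)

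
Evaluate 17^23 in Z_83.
By repeated squaring (mod 83): 17^{1}≡17, 17^{2}≡40, 17^{4}≡23, 17^{8}≡31, 17^{16}≡48. Then 17^{23} = 17^{16+4+2+1} ≡ 48 × 23 × 40 × 17 ≡ 68 (mod 83)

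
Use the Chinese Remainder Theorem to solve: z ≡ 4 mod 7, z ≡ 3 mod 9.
M = 7 × 9 = 63. M₁ = 9, y₁ ≡ 4 mod 7. M₂ = 7, y₂ ≡ 4 mod 9. z = 4×9×4 + 3×7×4 ≡ 39 mod 63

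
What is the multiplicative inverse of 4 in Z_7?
Since 7 is prime, by Fermat 4^(-1) ≡ 4^{5} ≡ 2 (mod 7). Verify: 4 × 2 = 8 ≡ 1 (mod 7)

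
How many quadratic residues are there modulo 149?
For prime 149, there are (p-1)/2 = (149-1)/2 = 74 quadratic residues (excluding 0).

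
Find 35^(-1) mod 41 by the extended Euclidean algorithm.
Extended GCD: 35(-7) + 41(6) = 1. So 35^(-1) ≡ -7 ≡ 34 mod 41. Verify: 35 × 34 = 1190 ≡ 1 mod 41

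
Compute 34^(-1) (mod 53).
Since 53 is prime, by Fermat 34^(-1) ≡ 34^{51} ≡ 39 (mod 53). Verify: 34 × 39 = 1326 ≡ 1 (mod 53)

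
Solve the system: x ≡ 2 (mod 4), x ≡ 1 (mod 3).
M = 4 × 3 = 12. M₁ = 3, y₁ ≡ 3 (mod 4). M₂ = 4, y₂ ≡ 1 (mod 3). x = 2×3×3 + 1×4×1 ≡ 10 (mod 12)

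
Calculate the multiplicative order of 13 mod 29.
Powers of 13 mod 29: 13^1≡13, 13^2≡24, 13^3≡22, 13^4≡25, 13^5≡6, 13^6≡20, 13^7≡28, 13^8≡16, 13^9≡5, 13^10≡7, 13^11≡4, 13^12≡23, 13^13≡9, 13^14≡1. ord_29(13) = 14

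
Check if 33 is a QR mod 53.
By Euler's criterion: 33^{26} ≡ 52 (mod 53). Since this equals -1 (≡ 52), 33 is not a QR.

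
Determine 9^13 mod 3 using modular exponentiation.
By repeated squaring mod 3: 9^{1}≡0, 9^{2}≡0, 9^{4}≡0, 9^{8}≡0. Then 9^{13} = 9^{8+4+1} ≡ 0 × 0 × 0 ≡ 0 mod 3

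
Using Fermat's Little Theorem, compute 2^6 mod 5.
By Fermat: 2^{4} ≡ 1 mod 5. So 2^{6} = 2^{4} · 2^{2} ≡ 2^{2} ≡ 4 mod 5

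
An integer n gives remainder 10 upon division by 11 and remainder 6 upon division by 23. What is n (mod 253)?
M = 11 × 23 = 253. M₁ = 23, y₁ ≡ 1 (mod 11). M₂ = 11, y₂ ≡ 21 (mod 23). n = 10×23×1 + 6×11×21 ≡ 98 (mod 253)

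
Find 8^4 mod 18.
8^{4} = 4096 ≡ 10 mod 18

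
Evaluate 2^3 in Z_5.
2^{3} = 8 ≡ 3 mod 5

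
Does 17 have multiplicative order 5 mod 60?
Powers of 17 mod 60: 17^1≡17, 17^2≡49, 17^3≡53, 17^4≡1. Already 17^4≡1, so the order is 4 < 5. No, the actual order is 4.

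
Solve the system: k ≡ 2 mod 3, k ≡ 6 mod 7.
M = 3 × 7 = 21. M₁ = 7, y₁ ≡ 1 mod 3. M₂ = 3, y₂ ≡ 5 mod 7. k = 2×7×1 + 6×3×5 ≡ 20 mod 21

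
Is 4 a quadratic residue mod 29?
By Euler's criterion: 4^{14} ≡ 1 mod 29. Since this equals 1, 4 is a QR.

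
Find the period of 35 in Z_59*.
Powers of 35 mod 59: 35^1≡35, 35^2≡45, 35^3≡41, 35^4≡19, 35^5≡16, 35^6≡29, 35^7≡12, 35^8≡7, 35^9≡9, 35^10≡20, 35^11≡51, 35^12≡15, 35^13≡53, 35^14≡26, 35^15≡25, 35^16≡49, 35^17≡4, 35^18≡22, 35^19≡3, 35^20≡46, 35^21≡17, 35^22≡5, 35^23≡57, 35^24≡48, 35^25≡28, 35^26≡36, 35^27≡21, 35^28≡27, 35^29≡1. ord_59(35) = 29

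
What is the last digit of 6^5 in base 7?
By repeated squaring mod 7: 6^{1}≡6, 6^{2}≡1, 6^{4}≡1. Then 6^{5} = 6^{4+1} ≡ 1 × 6 ≡ 6 mod 7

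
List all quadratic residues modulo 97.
QRs mod 97: {1, 2, 3, 4, 6, 8, 9, 11, 12, 16, 18, 22, 24, 25, 27, 31, 32, 33, 35, 36, 43, 44, 47, 48, 49, 50, 53, 54, 61, 62, 64, 65, 66, 70, 72, 73, 75, 79, 81, 85, 86, 88, 89, 91, 93, 94, 95, 96}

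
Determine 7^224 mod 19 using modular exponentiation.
Using Fermat: 7^{18} ≡ 1 (mod 19). 224 ≡ 8 (mod 18). So 7^{224} ≡ 7^{8} ≡ 11 (mod 19)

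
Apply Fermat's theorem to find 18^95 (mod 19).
By Fermat: 18^{18} ≡ 1 (mod 19). 95 = 5×18 + 5. So 18^{95} ≡ 18^{5} ≡ 18 (mod 19)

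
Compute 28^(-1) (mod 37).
Since 37 is prime, by Fermat 28^(-1) ≡ 28^{35} ≡ 4 (mod 37). Verify: 28 × 4 = 112 ≡ 1 (mod 37)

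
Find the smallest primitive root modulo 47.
g = 5. For each prime q|46: 5^{23}≡46, 5^{2}≡25, none ≡ 1, so ord_47(5) = 46 and 5 is a primitive root.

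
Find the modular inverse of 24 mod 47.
Since 47 is prime, by Fermat 24^(-1) ≡ 24^{45} ≡ 2 (mod 47). Verify: 24 × 2 = 48 ≡ 1 (mod 47)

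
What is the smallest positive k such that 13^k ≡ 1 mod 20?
Powers of 13 mod 20: 13^1≡13, 13^2≡9, 13^3≡17, 13^4≡1. ord_20(13) = 4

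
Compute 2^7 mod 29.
By repeated squaring (mod 29): 2^{1}≡2, 2^{2}≡4, 2^{4}≡16. Then 2^{7} = 2^{4+2+1} ≡ 16 × 4 × 2 ≡ 12 (mod 29)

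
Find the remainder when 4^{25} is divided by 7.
By Fermat: 4^{6} ≡ 1 mod 7. 25 = 4×6 + 1. So 4^{25} ≡ 4^{1} ≡ 4 mod 7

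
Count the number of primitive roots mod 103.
Number of primitive roots mod 103 = φ(p-1) = φ(102) = 32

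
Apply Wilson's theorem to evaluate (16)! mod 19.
(18)! = (16)! × (17) × (18) ≡ -1 mod 19. So (16)! ≡ -1 × [(18)(17)]^(-1) ≡ 9 mod 19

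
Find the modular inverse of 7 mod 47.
Since 47 is prime, by Fermat 7^(-1) ≡ 7^{45} ≡ 27 mod 47. Verify: 7 × 27 = 189 ≡ 1 mod 47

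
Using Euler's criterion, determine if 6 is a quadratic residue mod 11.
By Euler's criterion: 6^{5} ≡ 10 (mod 11). Since this equals -1 (≡ 10), 6 is not a QR.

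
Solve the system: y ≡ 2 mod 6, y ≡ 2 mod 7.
M = 6 × 7 = 42. M₁ = 7, y₁ ≡ 1 mod 6. M₂ = 6, y₂ ≡ 6 mod 7. y = 2×7×1 + 2×6×6 ≡ 2 mod 42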